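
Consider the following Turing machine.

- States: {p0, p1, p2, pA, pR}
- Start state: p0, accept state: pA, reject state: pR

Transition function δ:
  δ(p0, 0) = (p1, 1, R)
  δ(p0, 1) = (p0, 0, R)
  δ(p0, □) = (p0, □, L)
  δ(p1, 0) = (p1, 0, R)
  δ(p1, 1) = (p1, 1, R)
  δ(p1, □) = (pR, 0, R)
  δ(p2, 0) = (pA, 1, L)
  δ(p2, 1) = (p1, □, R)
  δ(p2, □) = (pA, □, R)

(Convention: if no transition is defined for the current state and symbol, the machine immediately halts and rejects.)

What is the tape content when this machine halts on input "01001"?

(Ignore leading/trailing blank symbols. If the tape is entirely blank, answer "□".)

Execution trace:
Initial: [p0]01001
Step 1: δ(p0, 0) = (p1, 1, R) → 1[p1]1001
Step 2: δ(p1, 1) = (p1, 1, R) → 11[p1]001
Step 3: δ(p1, 0) = (p1, 0, R) → 110[p1]01
Step 4: δ(p1, 0) = (p1, 0, R) → 1100[p1]1
Step 5: δ(p1, 1) = (p1, 1, R) → 11001[p1]□
Step 6: δ(p1, □) = (pR, 0, R) → 110010[pR]□

The machine reaches the reject state pR and halts.

Final tape (ignoring leading/trailing blanks): 110010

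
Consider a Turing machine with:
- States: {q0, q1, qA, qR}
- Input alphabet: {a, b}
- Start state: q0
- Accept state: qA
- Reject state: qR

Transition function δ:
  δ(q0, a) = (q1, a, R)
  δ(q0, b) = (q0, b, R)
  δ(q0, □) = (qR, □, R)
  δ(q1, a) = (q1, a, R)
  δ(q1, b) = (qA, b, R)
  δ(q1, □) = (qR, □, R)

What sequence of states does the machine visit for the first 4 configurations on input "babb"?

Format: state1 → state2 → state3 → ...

Execution trace:
Initial: [q0]babb
Step 1: δ(q0, b) = (q0, b, R) → b[q0]abb
Step 2: δ(q0, a) = (q1, a, R) → ba[q1]bb
Step 3: δ(q1, b) = (qA, b, R) → bab[qA]b

The machine reaches the accept state qA and halts.

State sequence: q0 → q0 → q1 → qA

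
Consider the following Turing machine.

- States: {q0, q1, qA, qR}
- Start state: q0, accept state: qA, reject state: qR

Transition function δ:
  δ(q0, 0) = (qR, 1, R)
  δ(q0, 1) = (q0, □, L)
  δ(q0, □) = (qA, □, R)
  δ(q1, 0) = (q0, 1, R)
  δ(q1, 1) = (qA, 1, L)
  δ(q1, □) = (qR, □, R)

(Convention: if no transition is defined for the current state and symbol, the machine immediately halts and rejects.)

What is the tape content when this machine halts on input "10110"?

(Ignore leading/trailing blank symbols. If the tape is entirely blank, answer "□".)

Execution trace:
Initial: [q0]10110
Step 1: δ(q0, 1) = (q0, □, L) → [q0]□□0110
Step 2: δ(q0, □) = (qA, □, R) → □[qA]□0110

The machine reaches the accept state qA and halts.

Final tape (ignoring leading/trailing blanks): 0110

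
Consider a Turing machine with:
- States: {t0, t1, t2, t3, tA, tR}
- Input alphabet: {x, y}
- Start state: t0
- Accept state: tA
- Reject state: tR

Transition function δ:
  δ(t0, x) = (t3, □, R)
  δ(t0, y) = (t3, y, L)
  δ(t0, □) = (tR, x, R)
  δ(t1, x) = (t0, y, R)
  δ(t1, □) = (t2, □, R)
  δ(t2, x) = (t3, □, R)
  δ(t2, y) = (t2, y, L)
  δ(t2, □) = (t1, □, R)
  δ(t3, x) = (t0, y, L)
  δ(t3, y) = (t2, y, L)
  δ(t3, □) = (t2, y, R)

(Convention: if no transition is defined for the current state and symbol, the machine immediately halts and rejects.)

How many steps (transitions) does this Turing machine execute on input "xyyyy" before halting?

Execution trace:
Initial: [t0]xyyyy
Step 1: δ(t0, x) = (t3, □, R) → □[t3]yyyy
Step 2: δ(t3, y) = (t2, y, L) → [t2]□yyyy
Step 3: δ(t2, □) = (t1, □, R) → □[t1]yyyy

No transition is defined for δ(t1, y). By convention the machine halts and rejects.

The machine executed 3 steps before halting.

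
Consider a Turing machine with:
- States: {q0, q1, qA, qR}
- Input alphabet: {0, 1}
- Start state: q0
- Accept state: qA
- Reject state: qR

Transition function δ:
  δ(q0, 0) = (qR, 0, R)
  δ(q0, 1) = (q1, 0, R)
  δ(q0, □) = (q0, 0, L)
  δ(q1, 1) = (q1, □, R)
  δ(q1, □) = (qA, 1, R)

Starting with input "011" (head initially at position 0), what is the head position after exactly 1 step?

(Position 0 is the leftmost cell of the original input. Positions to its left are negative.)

Execution trace (head position shown):
Step 0: [q0]011  (head at position 0)
Step 1: move right → 0[qR]11  (head at position 1)

After 1 step, the head is at position 1.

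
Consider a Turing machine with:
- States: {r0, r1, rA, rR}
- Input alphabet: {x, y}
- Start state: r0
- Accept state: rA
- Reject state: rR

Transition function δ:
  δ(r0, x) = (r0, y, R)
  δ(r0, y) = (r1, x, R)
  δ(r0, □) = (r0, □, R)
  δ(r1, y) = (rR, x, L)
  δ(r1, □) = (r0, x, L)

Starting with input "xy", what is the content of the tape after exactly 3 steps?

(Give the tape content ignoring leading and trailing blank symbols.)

Execution trace:
Initial: [r0]xy
Step 1: δ(r0, x) = (r0, y, R) → y[r0]y
Step 2: δ(r0, y) = (r1, x, R) → yx[r1]□
Step 3: δ(r1, □) = (r0, x, L) → y[r0]xx

After 3 steps, the tape (ignoring leading/trailing blanks) is: yxx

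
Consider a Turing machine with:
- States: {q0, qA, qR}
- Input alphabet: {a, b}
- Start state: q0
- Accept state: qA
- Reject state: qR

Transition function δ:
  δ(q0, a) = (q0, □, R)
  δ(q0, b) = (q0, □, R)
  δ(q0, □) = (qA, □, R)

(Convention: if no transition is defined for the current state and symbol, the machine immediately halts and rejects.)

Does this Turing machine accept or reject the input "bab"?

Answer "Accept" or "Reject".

Execution trace:
Initial: [q0]bab
Step 1: δ(q0, b) = (q0, □, R) → □[q0]ab
Step 2: δ(q0, a) = (q0, □, R) → □□[q0]b
Step 3: δ(q0, b) = (q0, □, R) → □□□[q0]□
Step 4: δ(q0, □) = (qA, □, R) → □□□□[qA]□

The machine reaches the accept state qA and halts.

Answer: Accept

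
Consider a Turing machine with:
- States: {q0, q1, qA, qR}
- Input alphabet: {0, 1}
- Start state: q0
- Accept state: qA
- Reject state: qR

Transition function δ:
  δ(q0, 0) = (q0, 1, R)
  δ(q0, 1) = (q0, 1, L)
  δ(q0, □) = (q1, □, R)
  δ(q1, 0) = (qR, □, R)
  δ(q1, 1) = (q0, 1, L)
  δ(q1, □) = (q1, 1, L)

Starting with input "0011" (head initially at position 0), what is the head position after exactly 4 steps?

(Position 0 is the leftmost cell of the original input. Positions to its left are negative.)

Execution trace (head position shown):
Step 0: [q0]0011  (head at position 0)
Step 1: move right → 1[q0]011  (head at position 1)
Step 2: move right → 11[q0]11  (head at position 2)
Step 3: move left → 1[q0]111  (head at position 1)
Step 4: move left → [q0]1111  (head at position 0)

After 4 steps, the head is at position 0.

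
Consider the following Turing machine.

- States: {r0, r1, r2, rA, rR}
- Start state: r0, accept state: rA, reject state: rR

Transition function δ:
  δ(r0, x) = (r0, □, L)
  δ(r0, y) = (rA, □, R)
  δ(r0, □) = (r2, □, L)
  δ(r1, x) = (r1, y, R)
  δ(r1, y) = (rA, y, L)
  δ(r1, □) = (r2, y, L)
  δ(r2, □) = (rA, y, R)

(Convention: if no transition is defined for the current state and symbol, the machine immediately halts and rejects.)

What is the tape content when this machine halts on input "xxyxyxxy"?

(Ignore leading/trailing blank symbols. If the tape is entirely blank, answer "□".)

Execution trace:
Initial: [r0]xxyxyxxy
Step 1: δ(r0, x) = (r0, □, L) → [r0]□□xyxyxxy
Step 2: δ(r0, □) = (r2, □, L) → [r2]□□□xyxyxxy
Step 3: δ(r2, □) = (rA, y, R) → y[rA]□□xyxyxxy

The machine reaches the accept state rA and halts.

Final tape (ignoring leading/trailing blanks): y□□xyxyxxy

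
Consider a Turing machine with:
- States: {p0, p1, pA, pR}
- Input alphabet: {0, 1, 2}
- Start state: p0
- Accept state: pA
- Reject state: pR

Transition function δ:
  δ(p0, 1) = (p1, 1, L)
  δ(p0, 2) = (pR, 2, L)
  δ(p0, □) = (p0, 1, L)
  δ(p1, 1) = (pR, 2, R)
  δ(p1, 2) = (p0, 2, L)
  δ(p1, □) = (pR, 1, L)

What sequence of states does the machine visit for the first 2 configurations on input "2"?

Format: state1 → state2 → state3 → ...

Execution trace:
Initial: [p0]2
Step 1: δ(p0, 2) = (pR, 2, L) → [pR]□2

The machine reaches the reject state pR and halts.

State sequence: p0 → pR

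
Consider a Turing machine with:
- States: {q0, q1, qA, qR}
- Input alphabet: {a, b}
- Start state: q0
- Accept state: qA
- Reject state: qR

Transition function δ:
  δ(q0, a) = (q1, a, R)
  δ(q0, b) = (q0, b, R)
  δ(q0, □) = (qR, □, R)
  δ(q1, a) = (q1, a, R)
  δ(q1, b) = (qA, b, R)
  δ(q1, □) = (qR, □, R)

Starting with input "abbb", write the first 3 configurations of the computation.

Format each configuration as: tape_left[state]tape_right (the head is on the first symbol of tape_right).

Transitions applied:
Step 1: δ(q0, a) = (q1, a, R)
Step 2: δ(q1, b) = (qA, b, R)

The first 3 configurations are:
[q0]abbb ⊢ a[q1]bbb ⊢ ab[qA]bb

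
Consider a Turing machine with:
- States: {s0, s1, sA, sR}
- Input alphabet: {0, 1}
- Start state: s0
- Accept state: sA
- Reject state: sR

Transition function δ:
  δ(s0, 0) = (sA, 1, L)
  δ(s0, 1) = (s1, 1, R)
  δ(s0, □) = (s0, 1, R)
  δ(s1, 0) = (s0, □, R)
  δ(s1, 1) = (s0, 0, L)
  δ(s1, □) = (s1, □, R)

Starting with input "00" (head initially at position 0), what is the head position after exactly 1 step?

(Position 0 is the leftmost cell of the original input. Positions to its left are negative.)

Execution trace (head position shown):
Step 0: [s0]00  (head at position 0)
Step 1: move left → [sA]□10  (head at position -1)

After 1 step, the head is at position -1.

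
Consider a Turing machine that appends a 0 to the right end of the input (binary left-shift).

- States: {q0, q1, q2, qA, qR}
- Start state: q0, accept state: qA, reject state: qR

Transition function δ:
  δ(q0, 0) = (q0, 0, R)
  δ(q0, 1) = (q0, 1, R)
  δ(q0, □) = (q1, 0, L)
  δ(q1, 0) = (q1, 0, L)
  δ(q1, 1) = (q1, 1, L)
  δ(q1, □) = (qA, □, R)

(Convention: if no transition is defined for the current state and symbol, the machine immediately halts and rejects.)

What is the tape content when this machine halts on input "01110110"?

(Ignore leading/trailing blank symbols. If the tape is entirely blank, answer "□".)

Execution trace:
Initial: [q0]01110110
Step 1: δ(q0, 0) = (q0, 0, R) → 0[q0]1110110
Step 2: δ(q0, 1) = (q0, 1, R) → 01[q0]110110
Step 3: δ(q0, 1) = (q0, 1, R) → 011[q0]10110
Step 4: δ(q0, 1) = (q0, 1, R) → 0111[q0]0110
Step 5: δ(q0, 0) = (q0, 0, R) → 01110[q0]110
Step 6: δ(q0, 1) = (q0, 1, R) → 011101[q0]10
Step 7: δ(q0, 1) = (q0, 1, R) → 0111011[q0]0
Step 8: δ(q0, 0) = (q0, 0, R) → 01110110[q0]□
Step 9: δ(q0, □) = (q1, 0, L) → 0111011[q1]00
Step 10: δ(q1, 0) = (q1, 0, L) → 011101[q1]100
Step 11: δ(q1, 1) = (q1, 1, L) → 01110[q1]1100
Step 12: δ(q1, 1) = (q1, 1, L) → 0111[q1]01100
Step 13: δ(q1, 0) = (q1, 0, L) → 011[q1]101100
Step 14: δ(q1, 1) = (q1, 1, L) → 01[q1]1101100
Step 15: δ(q1, 1) = (q1, 1, L) → 0[q1]11101100
Step 16: δ(q1, 1) = (q1, 1, L) → [q1]011101100
Step 17: δ(q1, 0) = (q1, 0, L) → [q1]□011101100
Step 18: δ(q1, □) = (qA, □, R) → □[qA]011101100

The machine reaches the accept state qA and halts.

Final tape (ignoring leading/trailing blanks): 011101100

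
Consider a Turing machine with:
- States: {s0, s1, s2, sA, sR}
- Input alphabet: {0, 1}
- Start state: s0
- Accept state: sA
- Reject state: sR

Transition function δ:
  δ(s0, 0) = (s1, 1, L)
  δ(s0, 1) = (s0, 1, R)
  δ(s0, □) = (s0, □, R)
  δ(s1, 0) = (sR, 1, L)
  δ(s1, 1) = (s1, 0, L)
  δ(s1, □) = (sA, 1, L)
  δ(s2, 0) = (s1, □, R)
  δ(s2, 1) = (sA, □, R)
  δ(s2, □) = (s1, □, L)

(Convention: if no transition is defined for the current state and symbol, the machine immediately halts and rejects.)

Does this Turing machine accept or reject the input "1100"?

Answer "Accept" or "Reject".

Execution trace:
Initial: [s0]1100
Step 1: δ(s0, 1) = (s0, 1, R) → 1[s0]100
Step 2: δ(s0, 1) = (s0, 1, R) → 11[s0]00
Step 3: δ(s0, 0) = (s1, 1, L) → 1[s1]110
Step 4: δ(s1, 1) = (s1, 0, L) → [s1]1010
Step 5: δ(s1, 1) = (s1, 0, L) → [s1]□0010
Step 6: δ(s1, □) = (sA, 1, L) → [sA]□10010

The machine reaches the accept state sA and halts.

Answer: Accept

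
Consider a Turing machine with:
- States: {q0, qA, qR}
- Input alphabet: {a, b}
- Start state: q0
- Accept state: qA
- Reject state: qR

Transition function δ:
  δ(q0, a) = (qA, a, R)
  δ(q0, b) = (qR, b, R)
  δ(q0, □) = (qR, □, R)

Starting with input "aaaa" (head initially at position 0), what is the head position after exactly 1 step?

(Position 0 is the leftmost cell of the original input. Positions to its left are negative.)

Execution trace (head position shown):
Step 0: [q0]aaaa  (head at position 0)
Step 1: move right → a[qA]aaa  (head at position 1)

After 1 step, the head is at position 1.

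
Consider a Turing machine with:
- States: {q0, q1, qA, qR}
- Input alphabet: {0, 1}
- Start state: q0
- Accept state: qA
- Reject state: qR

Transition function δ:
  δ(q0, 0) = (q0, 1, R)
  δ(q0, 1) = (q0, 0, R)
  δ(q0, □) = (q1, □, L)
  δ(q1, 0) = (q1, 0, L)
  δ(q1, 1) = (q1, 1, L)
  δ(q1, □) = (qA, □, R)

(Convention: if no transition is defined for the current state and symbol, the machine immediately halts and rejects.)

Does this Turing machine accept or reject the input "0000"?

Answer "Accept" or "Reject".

Execution trace:
Initial: [q0]0000
Step 1: δ(q0, 0) = (q0, 1, R) → 1[q0]000
Step 2: δ(q0, 0) = (q0, 1, R) → 11[q0]00
Step 3: δ(q0, 0) = (q0, 1, R) → 111[q0]0
Step 4: δ(q0, 0) = (q0, 1, R) → 1111[q0]□
Step 5: δ(q0, □) = (q1, □, L) → 111[q1]1□
Step 6: δ(q1, 1) = (q1, 1, L) → 11[q1]11□
Step 7: δ(q1, 1) = (q1, 1, L) → 1[q1]111□
Step 8: δ(q1, 1) = (q1, 1, L) → [q1]1111□
Step 9: δ(q1, 1) = (q1, 1, L) → [q1]□1111□
Step 10: δ(q1, □) = (qA, □, R) → □[qA]1111□

The machine reaches the accept state qA and halts.

Answer: Accept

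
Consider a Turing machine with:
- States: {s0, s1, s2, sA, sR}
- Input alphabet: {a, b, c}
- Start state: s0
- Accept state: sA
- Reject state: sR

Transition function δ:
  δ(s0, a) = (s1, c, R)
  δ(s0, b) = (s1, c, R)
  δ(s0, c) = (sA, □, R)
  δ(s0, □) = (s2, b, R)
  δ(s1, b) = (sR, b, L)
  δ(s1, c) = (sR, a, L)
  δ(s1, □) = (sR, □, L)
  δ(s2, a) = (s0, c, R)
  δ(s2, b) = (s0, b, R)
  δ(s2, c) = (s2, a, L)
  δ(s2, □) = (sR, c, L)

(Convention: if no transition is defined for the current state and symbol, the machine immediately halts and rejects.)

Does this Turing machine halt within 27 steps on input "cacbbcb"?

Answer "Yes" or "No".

Execution trace:
Initial: [s0]cacbbcb
Step 1: δ(s0, c) = (sA, □, R) → □[sA]acbbcb

The machine reaches the accept state sA and halts.
The machine halted after 1 step (within the 27-step bound).

Answer: Yes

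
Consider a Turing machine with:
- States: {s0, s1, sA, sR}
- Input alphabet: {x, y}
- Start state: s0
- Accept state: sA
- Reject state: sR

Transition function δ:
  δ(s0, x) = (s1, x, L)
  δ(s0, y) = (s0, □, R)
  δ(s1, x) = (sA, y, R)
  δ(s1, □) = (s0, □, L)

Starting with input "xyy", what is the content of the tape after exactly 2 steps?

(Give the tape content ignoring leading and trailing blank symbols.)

Execution trace:
Initial: [s0]xyy
Step 1: δ(s0, x) = (s1, x, L) → [s1]□xyy
Step 2: δ(s1, □) = (s0, □, L) → [s0]□□xyy

No transition is defined for δ(s0, □). By convention the machine halts and rejects.

After 2 steps, the tape (ignoring leading/trailing blanks) is: xyy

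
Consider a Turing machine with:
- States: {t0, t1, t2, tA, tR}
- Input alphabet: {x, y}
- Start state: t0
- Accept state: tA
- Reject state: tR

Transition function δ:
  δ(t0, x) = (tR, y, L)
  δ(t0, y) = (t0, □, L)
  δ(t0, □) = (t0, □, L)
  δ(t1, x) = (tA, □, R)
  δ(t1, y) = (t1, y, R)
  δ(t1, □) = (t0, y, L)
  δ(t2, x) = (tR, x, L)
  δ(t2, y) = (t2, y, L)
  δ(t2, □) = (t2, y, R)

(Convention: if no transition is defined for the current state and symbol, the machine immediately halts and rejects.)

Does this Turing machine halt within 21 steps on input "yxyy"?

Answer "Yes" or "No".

Execution trace:
Initial: [t0]yxyy
Step 1: δ(t0, y) = (t0, □, L) → [t0]□□xyy
Step 2: δ(t0, □) = (t0, □, L) → [t0]□□□xyy
Step 3: δ(t0, □) = (t0, □, L) → [t0]□□□□xyy
Step 4: δ(t0, □) = (t0, □, L) → [t0]□□□□□xyy
Step 5: δ(t0, □) = (t0, □, L) → [t0]□□□□□□xyy
Step 6: δ(t0, □) = (t0, □, L) → [t0]□□□□□□□xyy
Step 7: δ(t0, □) = (t0, □, L) → [t0]□□□□□□□□xyy
Step 8: δ(t0, □) = (t0, □, L) → [t0]□□□□□□□□□xyy
Step 9: δ(t0, □) = (t0, □, L) → [t0]□□□□□□□□□□xyy
Step 10: δ(t0, □) = (t0, □, L) → [t0]□□□□□□□□□□□xyy
Step 11: δ(t0, □) = (t0, □, L) → [t0]□□□□□□□□□□□□xyy
Step 12: δ(t0, □) = (t0, □, L) → [t0]□□□□□□□□□□□□□xyy
Step 13: δ(t0, □) = (t0, □, L) → [t0]□□□□□□□□□□□□□□xyy
Step 14: δ(t0, □) = (t0, □, L) → [t0]□□□□□□□□□□□□□□□xyy
Step 15: δ(t0, □) = (t0, □, L) → [t0]□□□□□□□□□□□□□□□□xyy
Step 16: δ(t0, □) = (t0, □, L) → [t0]□□□□□□□□□□□□□□□□□xyy
Step 17: δ(t0, □) = (t0, □, L) → [t0]□□□□□□□□□□□□□□□□□□xyy
Step 18: δ(t0, □) = (t0, □, L) → [t0]□□□□□□□□□□□□□□□□□□□xyy
Step 19: δ(t0, □) = (t0, □, L) → [t0]□□□□□□□□□□□□□□□□□□□□xyy
Step 20: δ(t0, □) = (t0, □, L) → [t0]□□□□□□□□□□□□□□□□□□□□□xyy
Step 21: δ(t0, □) = (t0, □, L) → [t0]□□□□□□□□□□□□□□□□□□□□□□xyy

The machine has not reached a halting state after 21 steps.
The machine did not halt within the 21-step bound.

Answer: No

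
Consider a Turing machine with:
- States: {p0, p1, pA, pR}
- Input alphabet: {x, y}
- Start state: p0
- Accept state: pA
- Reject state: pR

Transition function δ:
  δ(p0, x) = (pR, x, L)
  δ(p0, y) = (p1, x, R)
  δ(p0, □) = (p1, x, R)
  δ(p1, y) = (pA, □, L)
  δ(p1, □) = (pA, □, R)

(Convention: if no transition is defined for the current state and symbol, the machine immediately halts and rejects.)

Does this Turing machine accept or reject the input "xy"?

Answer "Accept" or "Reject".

Execution trace:
Initial: [p0]xy
Step 1: δ(p0, x) = (pR, x, L) → [pR]□xy

The machine reaches the reject state pR and halts.

Answer: Reject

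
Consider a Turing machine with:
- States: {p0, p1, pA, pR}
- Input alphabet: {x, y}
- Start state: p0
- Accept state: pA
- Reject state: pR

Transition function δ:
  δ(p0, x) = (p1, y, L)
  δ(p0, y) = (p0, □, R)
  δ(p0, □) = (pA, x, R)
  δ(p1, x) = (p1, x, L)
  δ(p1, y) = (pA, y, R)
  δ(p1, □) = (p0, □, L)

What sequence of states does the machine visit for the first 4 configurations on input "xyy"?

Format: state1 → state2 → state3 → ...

Execution trace:
Initial: [p0]xyy
Step 1: δ(p0, x) = (p1, y, L) → [p1]□yyy
Step 2: δ(p1, □) = (p0, □, L) → [p0]□□yyy
Step 3: δ(p0, □) = (pA, x, R) → x[pA]□yyy

The machine reaches the accept state pA and halts.

State sequence: p0 → p1 → p0 → pA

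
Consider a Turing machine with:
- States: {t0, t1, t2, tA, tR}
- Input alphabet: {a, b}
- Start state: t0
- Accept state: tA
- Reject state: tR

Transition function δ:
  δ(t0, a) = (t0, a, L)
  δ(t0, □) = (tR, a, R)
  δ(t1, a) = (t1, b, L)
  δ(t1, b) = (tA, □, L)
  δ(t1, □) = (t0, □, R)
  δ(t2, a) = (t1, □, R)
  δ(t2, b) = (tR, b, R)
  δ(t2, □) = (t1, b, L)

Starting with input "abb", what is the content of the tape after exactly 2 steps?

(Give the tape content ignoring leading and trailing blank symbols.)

Execution trace:
Initial: [t0]abb
Step 1: δ(t0, a) = (t0, a, L) → [t0]□abb
Step 2: δ(t0, □) = (tR, a, R) → a[tR]abb

The machine reaches the reject state tR and halts.

After 2 steps, the tape (ignoring leading/trailing blanks) is: aabb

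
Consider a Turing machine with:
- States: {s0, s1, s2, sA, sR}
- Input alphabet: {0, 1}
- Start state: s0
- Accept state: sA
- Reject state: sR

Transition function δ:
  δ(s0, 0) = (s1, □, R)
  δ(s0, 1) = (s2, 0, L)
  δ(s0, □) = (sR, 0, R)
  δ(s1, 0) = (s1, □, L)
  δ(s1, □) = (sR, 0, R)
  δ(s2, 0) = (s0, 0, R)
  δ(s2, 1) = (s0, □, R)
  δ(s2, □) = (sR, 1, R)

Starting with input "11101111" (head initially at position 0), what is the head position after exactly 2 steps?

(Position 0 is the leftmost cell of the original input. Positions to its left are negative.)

Execution trace (head position shown):
Step 0: [s0]11101111  (head at position 0)
Step 1: move left → [s2]□01101111  (head at position -1)
Step 2: move right → 1[sR]01101111  (head at position 0)

After 2 steps, the head is at position 0.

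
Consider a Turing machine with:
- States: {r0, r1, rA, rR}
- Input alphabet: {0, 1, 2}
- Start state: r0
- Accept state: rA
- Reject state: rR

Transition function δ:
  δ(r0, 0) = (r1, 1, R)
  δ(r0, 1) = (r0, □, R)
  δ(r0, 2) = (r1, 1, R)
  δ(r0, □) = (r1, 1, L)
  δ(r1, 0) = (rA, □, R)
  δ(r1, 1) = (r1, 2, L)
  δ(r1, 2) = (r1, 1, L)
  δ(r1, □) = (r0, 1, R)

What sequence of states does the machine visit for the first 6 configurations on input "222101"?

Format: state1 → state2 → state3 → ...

Execution trace:
Initial: [r0]222101
Step 1: δ(r0, 2) = (r1, 1, R) → 1[r1]22101
Step 2: δ(r1, 2) = (r1, 1, L) → [r1]112101
Step 3: δ(r1, 1) = (r1, 2, L) → [r1]□212101
Step 4: δ(r1, □) = (r0, 1, R) → 1[r0]212101
Step 5: δ(r0, 2) = (r1, 1, R) → 11[r1]12101

State sequence: r0 → r1 → r1 → r1 → r0 → r1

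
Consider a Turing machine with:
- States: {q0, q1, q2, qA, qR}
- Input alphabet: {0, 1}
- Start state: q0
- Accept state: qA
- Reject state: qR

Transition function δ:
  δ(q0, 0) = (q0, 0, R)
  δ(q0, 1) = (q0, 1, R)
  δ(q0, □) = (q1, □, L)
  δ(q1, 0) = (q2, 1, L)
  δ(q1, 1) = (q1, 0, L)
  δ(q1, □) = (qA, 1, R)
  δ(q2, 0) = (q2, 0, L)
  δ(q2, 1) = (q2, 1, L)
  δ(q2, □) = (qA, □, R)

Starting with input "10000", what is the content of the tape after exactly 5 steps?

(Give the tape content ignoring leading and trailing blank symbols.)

Execution trace:
Initial: [q0]10000
Step 1: δ(q0, 1) = (q0, 1, R) → 1[q0]0000
Step 2: δ(q0, 0) = (q0, 0, R) → 10[q0]000
Step 3: δ(q0, 0) = (q0, 0, R) → 100[q0]00
Step 4: δ(q0, 0) = (q0, 0, R) → 1000[q0]0
Step 5: δ(q0, 0) = (q0, 0, R) → 10000[q0]□

After 5 steps, the tape (ignoring leading/trailing blanks) is: 10000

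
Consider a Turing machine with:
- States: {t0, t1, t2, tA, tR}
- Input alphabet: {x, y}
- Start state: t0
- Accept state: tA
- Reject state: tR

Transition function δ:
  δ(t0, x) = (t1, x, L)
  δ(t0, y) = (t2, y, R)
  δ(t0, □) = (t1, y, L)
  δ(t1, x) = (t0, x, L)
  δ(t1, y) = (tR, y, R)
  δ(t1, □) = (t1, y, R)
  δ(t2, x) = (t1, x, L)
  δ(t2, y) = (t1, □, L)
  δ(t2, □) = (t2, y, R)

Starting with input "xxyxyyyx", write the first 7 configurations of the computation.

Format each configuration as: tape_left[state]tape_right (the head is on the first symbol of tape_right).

Transitions applied:
Step 1: δ(t0, x) = (t1, x, L)
Step 2: δ(t1, □) = (t1, y, R)
Step 3: δ(t1, x) = (t0, x, L)
Step 4: δ(t0, y) = (t2, y, R)
Step 5: δ(t2, x) = (t1, x, L)
Step 6: δ(t1, y) = (tR, y, R)

The first 7 configurations are:
[t0]xxyxyyyx ⊢ [t1]□xxyxyyyx ⊢ y[t1]xxyxyyyx ⊢ [t0]yxxyxyyyx ⊢ y[t2]xxyxyyyx ⊢ [t1]yxxyxyyyx ⊢ y[tR]xxyxyyyx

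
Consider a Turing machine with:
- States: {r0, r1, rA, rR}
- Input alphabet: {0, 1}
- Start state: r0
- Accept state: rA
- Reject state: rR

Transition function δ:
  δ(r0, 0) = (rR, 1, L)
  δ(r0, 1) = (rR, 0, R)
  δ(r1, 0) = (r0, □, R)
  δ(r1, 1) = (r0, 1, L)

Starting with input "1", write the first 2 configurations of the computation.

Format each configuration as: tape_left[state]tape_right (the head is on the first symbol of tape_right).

Transitions applied:
Step 1: δ(r0, 1) = (rR, 0, R)

The first 2 configurations are:
[r0]1 ⊢ 0[rR]□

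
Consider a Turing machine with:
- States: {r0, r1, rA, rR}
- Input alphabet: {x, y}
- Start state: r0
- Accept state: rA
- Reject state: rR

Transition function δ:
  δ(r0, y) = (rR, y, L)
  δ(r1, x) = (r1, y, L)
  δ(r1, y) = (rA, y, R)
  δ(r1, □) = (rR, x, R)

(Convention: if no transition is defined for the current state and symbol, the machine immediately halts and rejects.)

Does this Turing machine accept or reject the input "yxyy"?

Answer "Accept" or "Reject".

Execution trace:
Initial: [r0]yxyy
Step 1: δ(r0, y) = (rR, y, L) → [rR]□yxyy

The machine reaches the reject state rR and halts.

Answer: Reject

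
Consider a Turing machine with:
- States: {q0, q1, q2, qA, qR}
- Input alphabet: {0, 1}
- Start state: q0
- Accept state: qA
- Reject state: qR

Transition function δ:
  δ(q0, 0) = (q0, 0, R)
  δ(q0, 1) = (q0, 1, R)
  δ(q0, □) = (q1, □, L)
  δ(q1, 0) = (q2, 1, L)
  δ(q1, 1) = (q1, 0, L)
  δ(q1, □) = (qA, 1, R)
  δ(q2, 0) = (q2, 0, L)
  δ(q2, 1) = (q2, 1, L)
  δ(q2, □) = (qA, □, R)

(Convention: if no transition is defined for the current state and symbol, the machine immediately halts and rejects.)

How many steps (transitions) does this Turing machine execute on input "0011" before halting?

Execution trace:
Initial: [q0]0011
Step 1: δ(q0, 0) = (q0, 0, R) → 0[q0]011
Step 2: δ(q0, 0) = (q0, 0, R) → 00[q0]11
Step 3: δ(q0, 1) = (q0, 1, R) → 001[q0]1
Step 4: δ(q0, 1) = (q0, 1, R) → 0011[q0]□
Step 5: δ(q0, □) = (q1, □, L) → 001[q1]1□
Step 6: δ(q1, 1) = (q1, 0, L) → 00[q1]10□
Step 7: δ(q1, 1) = (q1, 0, L) → 0[q1]000□
Step 8: δ(q1, 0) = (q2, 1, L) → [q2]0100□
Step 9: δ(q2, 0) = (q2, 0, L) → [q2]□0100□
Step 10: δ(q2, □) = (qA, □, R) → □[qA]0100□

The machine reaches the accept state qA and halts.

The machine executed 10 steps before halting.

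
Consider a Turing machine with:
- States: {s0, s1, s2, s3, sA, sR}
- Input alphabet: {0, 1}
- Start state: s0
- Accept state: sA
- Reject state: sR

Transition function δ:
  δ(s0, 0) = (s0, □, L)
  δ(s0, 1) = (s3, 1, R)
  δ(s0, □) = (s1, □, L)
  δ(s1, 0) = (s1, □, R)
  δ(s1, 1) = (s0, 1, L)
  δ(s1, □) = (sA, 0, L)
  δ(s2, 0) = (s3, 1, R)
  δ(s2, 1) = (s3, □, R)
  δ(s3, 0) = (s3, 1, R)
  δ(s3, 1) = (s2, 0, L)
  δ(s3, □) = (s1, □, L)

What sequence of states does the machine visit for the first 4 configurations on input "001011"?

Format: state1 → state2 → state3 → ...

Execution trace:
Initial: [s0]001011
Step 1: δ(s0, 0) = (s0, □, L) → [s0]□□01011
Step 2: δ(s0, □) = (s1, □, L) → [s1]□□□01011
Step 3: δ(s1, □) = (sA, 0, L) → [sA]□0□□01011

The machine reaches the accept state sA and halts.

State sequence: s0 → s0 → s1 → sA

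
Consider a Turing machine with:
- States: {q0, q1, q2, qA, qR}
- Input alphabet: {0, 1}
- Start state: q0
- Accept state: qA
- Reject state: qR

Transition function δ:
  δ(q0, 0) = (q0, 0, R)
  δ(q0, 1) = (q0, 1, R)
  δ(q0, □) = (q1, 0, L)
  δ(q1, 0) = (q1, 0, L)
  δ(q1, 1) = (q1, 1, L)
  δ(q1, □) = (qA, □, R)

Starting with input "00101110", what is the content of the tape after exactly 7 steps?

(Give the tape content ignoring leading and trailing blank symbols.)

Execution trace:
Initial: [q0]00101110
Step 1: δ(q0, 0) = (q0, 0, R) → 0[q0]0101110
Step 2: δ(q0, 0) = (q0, 0, R) → 00[q0]101110
Step 3: δ(q0, 1) = (q0, 1, R) → 001[q0]01110
Step 4: δ(q0, 0) = (q0, 0, R) → 0010[q0]1110
Step 5: δ(q0, 1) = (q0, 1, R) → 00101[q0]110
Step 6: δ(q0, 1) = (q0, 1, R) → 001011[q0]10
Step 7: δ(q0, 1) = (q0, 1, R) → 0010111[q0]0

After 7 steps, the tape (ignoring leading/trailing blanks) is: 00101110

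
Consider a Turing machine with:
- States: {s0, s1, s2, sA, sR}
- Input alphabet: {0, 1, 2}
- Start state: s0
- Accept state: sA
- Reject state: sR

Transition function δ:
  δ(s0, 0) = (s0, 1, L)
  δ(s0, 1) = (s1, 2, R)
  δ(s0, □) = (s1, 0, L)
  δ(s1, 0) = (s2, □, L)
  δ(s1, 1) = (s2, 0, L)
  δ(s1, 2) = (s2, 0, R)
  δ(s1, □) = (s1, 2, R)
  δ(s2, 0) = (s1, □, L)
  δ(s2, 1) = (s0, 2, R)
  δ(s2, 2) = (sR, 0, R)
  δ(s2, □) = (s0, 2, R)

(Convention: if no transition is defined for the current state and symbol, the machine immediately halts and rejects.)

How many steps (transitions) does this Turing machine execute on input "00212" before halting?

Execution trace:
Initial: [s0]00212
Step 1: δ(s0, 0) = (s0, 1, L) → [s0]□10212
Step 2: δ(s0, □) = (s1, 0, L) → [s1]□010212
Step 3: δ(s1, □) = (s1, 2, R) → 2[s1]010212
Step 4: δ(s1, 0) = (s2, □, L) → [s2]2□10212
Step 5: δ(s2, 2) = (sR, 0, R) → 0[sR]□10212

The machine reaches the reject state sR and halts.

The machine executed 5 steps before halting.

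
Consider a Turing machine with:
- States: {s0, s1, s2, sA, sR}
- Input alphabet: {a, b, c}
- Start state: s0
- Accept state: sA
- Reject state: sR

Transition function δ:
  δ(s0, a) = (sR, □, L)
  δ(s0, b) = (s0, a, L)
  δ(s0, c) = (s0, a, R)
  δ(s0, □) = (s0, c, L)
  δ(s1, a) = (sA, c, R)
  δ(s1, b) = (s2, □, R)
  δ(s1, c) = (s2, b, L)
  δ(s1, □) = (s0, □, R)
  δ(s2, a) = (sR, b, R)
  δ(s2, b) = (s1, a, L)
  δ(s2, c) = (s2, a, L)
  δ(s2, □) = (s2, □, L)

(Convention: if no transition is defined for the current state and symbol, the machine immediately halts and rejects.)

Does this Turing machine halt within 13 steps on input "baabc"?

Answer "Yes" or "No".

Execution trace:
Initial: [s0]baabc
Step 1: δ(s0, b) = (s0, a, L) → [s0]□aaabc
Step 2: δ(s0, □) = (s0, c, L) → [s0]□caaabc
Step 3: δ(s0, □) = (s0, c, L) → [s0]□ccaaabc
Step 4: δ(s0, □) = (s0, c, L) → [s0]□cccaaabc
Step 5: δ(s0, □) = (s0, c, L) → [s0]□ccccaaabc
Step 6: δ(s0, □) = (s0, c, L) → [s0]□cccccaaabc
Step 7: δ(s0, □) = (s0, c, L) → [s0]□ccccccaaabc
Step 8: δ(s0, □) = (s0, c, L) → [s0]□cccccccaaabc
Step 9: δ(s0, □) = (s0, c, L) → [s0]□ccccccccaaabc
Step 10: δ(s0, □) = (s0, c, L) → [s0]□cccccccccaaabc
Step 11: δ(s0, □) = (s0, c, L) → [s0]□ccccccccccaaabc
Step 12: δ(s0, □) = (s0, c, L) → [s0]□cccccccccccaaabc
Step 13: δ(s0, □) = (s0, c, L) → [s0]□ccccccccccccaaabc

The machine has not reached a halting state after 13 steps.
The machine did not halt within the 13-step bound.

Answer: No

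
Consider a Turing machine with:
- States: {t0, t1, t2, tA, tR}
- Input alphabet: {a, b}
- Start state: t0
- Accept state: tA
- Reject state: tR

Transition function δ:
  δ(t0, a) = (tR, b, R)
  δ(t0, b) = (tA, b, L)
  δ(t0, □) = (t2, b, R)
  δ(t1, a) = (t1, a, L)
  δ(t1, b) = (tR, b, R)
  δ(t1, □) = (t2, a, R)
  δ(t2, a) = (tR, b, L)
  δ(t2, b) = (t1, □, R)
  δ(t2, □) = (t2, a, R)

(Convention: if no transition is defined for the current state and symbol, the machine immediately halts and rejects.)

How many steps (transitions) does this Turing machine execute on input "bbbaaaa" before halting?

Execution trace:
Initial: [t0]bbbaaaa
Step 1: δ(t0, b) = (tA, b, L) → [tA]□bbbaaaa

The machine reaches the accept state tA and halts.

The machine executed 1 step before halting.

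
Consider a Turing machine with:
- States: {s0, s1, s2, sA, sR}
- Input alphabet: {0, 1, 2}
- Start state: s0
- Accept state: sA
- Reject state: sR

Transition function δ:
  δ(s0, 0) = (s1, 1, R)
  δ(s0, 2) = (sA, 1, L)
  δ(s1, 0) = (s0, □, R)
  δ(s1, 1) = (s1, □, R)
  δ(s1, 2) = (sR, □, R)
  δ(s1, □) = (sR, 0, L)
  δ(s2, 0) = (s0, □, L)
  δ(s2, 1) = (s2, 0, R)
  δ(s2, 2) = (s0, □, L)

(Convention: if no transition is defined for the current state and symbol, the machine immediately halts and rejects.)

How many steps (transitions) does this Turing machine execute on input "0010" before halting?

Execution trace:
Initial: [s0]0010
Step 1: δ(s0, 0) = (s1, 1, R) → 1[s1]010
Step 2: δ(s1, 0) = (s0, □, R) → 1□[s0]10

No transition is defined for δ(s0, 1). By convention the machine halts and rejects.

The machine executed 2 steps before halting.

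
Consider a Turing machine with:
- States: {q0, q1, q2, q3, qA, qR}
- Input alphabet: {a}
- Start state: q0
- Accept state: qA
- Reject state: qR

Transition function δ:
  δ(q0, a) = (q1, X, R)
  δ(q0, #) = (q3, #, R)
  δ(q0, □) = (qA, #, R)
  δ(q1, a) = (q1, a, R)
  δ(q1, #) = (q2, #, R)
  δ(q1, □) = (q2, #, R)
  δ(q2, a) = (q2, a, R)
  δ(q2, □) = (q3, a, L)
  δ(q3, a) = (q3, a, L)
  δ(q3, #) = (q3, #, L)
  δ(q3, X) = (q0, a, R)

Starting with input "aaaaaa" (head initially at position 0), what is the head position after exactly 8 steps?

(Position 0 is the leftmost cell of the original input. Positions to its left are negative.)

Execution trace (head position shown):
Step 0: [q0]aaaaaa  (head at position 0)
Step 1: move right → X[q1]aaaaa  (head at position 1)
Step 2: move right → Xa[q1]aaaa  (head at position 2)
Step 3: move right → Xaa[q1]aaa  (head at position 3)
Step 4: move right → Xaaa[q1]aa  (head at position 4)
Step 5: move right → Xaaaa[q1]a  (head at position 5)
Step 6: move right → Xaaaaa[q1]□  (head at position 6)
Step 7: move right → Xaaaaa#[q2]□  (head at position 7)
Step 8: move left → Xaaaaa[q3]#a  (head at position 6)

After 8 steps, the head is at position 6.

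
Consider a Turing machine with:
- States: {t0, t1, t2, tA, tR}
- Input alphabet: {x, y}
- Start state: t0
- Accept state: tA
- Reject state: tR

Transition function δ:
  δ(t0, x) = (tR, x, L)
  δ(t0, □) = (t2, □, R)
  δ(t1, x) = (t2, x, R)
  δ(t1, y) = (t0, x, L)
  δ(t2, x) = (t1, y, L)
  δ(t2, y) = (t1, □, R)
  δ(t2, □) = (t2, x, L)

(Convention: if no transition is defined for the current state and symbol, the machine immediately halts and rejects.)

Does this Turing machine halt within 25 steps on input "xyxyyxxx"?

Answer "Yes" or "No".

Execution trace:
Initial: [t0]xyxyyxxx
Step 1: δ(t0, x) = (tR, x, L) → [tR]□xyxyyxxx

The machine reaches the reject state tR and halts.
The machine halted after 1 step (within the 25-step bound).

Answer: Yes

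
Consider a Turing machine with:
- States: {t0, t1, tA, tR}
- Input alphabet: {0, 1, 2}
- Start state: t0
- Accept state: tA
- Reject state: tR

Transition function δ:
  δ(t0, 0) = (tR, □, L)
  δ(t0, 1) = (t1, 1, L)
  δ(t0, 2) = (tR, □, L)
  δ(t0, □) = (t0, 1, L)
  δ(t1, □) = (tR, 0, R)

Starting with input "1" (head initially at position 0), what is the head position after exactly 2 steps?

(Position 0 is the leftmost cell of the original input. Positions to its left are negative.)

Execution trace (head position shown):
Step 0: [t0]1  (head at position 0)
Step 1: move left → [t1]□1  (head at position -1)
Step 2: move right → 0[tR]1  (head at position 0)

After 2 steps, the head is at position 0.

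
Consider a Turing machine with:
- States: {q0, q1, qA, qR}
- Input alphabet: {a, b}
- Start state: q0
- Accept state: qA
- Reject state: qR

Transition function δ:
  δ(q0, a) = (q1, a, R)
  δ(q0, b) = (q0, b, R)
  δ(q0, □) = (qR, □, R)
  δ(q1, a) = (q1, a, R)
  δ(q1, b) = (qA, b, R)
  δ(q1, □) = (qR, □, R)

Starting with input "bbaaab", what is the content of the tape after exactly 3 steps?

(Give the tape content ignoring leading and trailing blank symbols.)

Execution trace:
Initial: [q0]bbaaab
Step 1: δ(q0, b) = (q0, b, R) → b[q0]baaab
Step 2: δ(q0, b) = (q0, b, R) → bb[q0]aaab
Step 3: δ(q0, a) = (q1, a, R) → bba[q1]aab

After 3 steps, the tape (ignoring leading/trailing blanks) is: bbaaab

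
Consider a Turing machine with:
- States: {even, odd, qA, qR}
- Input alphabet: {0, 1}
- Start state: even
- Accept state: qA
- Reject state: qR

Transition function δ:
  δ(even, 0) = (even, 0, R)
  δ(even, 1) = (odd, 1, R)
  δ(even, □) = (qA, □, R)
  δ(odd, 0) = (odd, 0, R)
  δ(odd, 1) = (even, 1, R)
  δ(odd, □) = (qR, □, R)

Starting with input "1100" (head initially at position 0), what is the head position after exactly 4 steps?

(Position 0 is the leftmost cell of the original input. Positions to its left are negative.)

Execution trace (head position shown):
Step 0: [even]1100  (head at position 0)
Step 1: move right → 1[odd]100  (head at position 1)
Step 2: move right → 11[even]00  (head at position 2)
Step 3: move right → 110[even]0  (head at position 3)
Step 4: move right → 1100[even]□  (head at position 4)

After 4 steps, the head is at position 4.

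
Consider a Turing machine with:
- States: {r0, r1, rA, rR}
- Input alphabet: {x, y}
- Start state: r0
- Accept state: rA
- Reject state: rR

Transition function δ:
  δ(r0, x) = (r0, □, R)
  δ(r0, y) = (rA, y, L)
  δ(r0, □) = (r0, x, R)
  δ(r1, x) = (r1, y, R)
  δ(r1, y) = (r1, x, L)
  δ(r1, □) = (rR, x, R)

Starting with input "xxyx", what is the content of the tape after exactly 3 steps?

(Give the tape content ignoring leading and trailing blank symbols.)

Execution trace:
Initial: [r0]xxyx
Step 1: δ(r0, x) = (r0, □, R) → □[r0]xyx
Step 2: δ(r0, x) = (r0, □, R) → □□[r0]yx
Step 3: δ(r0, y) = (rA, y, L) → □[rA]□yx

The machine reaches the accept state rA and halts.

After 3 steps, the tape (ignoring leading/trailing blanks) is: yx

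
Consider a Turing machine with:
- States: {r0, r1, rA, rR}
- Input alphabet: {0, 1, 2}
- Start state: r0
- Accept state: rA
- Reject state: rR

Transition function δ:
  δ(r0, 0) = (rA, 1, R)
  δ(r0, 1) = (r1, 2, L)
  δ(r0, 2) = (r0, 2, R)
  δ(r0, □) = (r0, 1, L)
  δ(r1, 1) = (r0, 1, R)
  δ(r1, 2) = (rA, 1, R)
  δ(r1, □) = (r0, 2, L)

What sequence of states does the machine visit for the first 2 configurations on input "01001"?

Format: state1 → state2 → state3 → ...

Execution trace:
Initial: [r0]01001
Step 1: δ(r0, 0) = (rA, 1, R) → 1[rA]1001

The machine reaches the accept state rA and halts.

State sequence: r0 → rA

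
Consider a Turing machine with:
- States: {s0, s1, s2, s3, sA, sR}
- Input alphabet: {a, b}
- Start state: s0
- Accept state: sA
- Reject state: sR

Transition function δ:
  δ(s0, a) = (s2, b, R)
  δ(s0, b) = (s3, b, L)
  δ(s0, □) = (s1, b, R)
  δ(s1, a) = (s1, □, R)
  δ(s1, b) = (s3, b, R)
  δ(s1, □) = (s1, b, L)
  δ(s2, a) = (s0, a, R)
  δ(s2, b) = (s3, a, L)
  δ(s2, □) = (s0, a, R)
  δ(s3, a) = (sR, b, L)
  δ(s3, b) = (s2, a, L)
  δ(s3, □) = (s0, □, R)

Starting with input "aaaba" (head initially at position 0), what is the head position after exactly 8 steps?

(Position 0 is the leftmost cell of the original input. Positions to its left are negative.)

Execution trace (head position shown):
Step 0: [s0]aaaba  (head at position 0)
Step 1: move right → b[s2]aaba  (head at position 1)
Step 2: move right → ba[s0]aba  (head at position 2)
Step 3: move right → bab[s2]ba  (head at position 3)
Step 4: move left → ba[s3]baa  (head at position 2)
Step 5: move left → b[s2]aaaa  (head at position 1)
Step 6: move right → ba[s0]aaa  (head at position 2)
Step 7: move right → bab[s2]aa  (head at position 3)
Step 8: move right → baba[s0]a  (head at position 4)

After 8 steps, the head is at position 4.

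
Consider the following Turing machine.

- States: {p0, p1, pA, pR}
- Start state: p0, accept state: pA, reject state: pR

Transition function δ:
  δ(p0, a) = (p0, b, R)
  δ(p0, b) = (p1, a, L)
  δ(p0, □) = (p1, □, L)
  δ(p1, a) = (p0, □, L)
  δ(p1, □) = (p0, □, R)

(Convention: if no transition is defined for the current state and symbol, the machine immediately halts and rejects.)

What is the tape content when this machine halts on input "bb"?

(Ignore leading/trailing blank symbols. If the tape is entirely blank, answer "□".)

Execution trace:
Initial: [p0]bb
Step 1: δ(p0, b) = (p1, a, L) → [p1]□ab
Step 2: δ(p1, □) = (p0, □, R) → □[p0]ab
Step 3: δ(p0, a) = (p0, b, R) → □b[p0]b
Step 4: δ(p0, b) = (p1, a, L) → □[p1]ba

No transition is defined for δ(p1, b). By convention the machine halts and rejects.

Final tape (ignoring leading/trailing blanks): ba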